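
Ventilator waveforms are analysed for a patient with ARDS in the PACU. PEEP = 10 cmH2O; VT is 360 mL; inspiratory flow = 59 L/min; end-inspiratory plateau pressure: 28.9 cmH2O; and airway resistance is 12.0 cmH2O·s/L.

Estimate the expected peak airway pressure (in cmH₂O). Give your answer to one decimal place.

40.7

Flow: 59 L/min ÷ 60 = 0.9833 L/s.
PIP = Pplat + Raw × flow = 28.9 + 12.0 × 0.9833 = 28.9 + 11.8 = 40.7 cmH2O.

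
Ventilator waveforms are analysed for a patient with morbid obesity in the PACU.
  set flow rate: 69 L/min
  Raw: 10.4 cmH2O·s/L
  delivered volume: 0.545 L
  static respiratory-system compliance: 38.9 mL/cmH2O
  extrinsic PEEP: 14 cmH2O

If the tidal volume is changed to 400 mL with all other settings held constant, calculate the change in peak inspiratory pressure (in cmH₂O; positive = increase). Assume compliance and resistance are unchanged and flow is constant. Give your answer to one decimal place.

PIP = Vt/C + R·V̇ + PEEP (constant-flow equation of motion).
Only the elastic term changes: ΔPIP = ΔVt / C = (400 − 545) / 38.9 = -3.728 cmH2O.

-3.7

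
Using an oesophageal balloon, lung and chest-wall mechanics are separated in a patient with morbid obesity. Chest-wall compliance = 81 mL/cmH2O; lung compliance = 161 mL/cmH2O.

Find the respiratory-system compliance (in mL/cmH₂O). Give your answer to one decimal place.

Lung and chest wall are elastances in series: 1/Crs = 1/CL + 1/Ccw.
1/Crs = 1/161 + 1/81 = 0.01856.
Crs = 53.879 mL/cmH2O.

53.9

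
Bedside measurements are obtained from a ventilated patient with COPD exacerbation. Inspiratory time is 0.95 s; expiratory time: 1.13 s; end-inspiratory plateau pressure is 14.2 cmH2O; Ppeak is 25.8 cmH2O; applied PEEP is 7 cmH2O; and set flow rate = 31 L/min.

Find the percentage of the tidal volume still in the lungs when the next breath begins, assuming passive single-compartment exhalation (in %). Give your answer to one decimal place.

Flow: 31 L/min ÷ 60 = 0.5167 L/s.
Vt = flow × Ti = 0.5167 L/s × 0.95 s × 1000 mL/L = 490.87 mL.
R = (PIP − Pplat)/V̇ = (25.8 − 14.2) / 0.5167 = 11.6/0.5167 = 22.45 cmH2O·s/L.
C = Vt/(Pplat − PEEP) = 490.87 / (14.2 − 7) = 490.87/7.2 = 68.176 mL/cmH2O.
τ = R × C = 22.45 × 0.06818 L/cmH2O = 1.531 s.
Fraction remaining at end-expiration = e^(−Te/τ) = e^(−1.13/1.531) = 0.478 → 47.8%.

47.8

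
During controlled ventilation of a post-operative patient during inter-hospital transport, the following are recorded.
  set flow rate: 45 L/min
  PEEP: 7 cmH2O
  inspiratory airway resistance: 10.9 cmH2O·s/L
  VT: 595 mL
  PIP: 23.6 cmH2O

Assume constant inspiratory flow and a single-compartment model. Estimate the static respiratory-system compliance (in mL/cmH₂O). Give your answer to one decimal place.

Flow: 45 L/min ÷ 60 = 0.75 L/s.
Equation of motion (constant flow): PIP = Vt/C + R·V̇ + PEEP.
Vt/C = PIP − R·V̇ − PEEP = 23.6 − 10.9×0.75 − 7 = 23.6 − 8.175 − 7 = 8.425 cmH2O.
C = Vt / 8.425 = 595 / 8.425 = 70.623 mL/cmH2O.

70.6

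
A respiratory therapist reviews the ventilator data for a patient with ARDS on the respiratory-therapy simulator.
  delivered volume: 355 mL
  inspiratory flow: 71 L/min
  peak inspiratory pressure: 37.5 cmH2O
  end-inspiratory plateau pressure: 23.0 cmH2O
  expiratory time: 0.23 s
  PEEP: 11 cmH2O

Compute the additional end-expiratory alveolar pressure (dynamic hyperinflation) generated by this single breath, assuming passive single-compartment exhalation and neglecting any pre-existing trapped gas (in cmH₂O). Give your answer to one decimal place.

6.4

Flow: 71 L/min ÷ 60 = 1.1833 L/s.
R = (PIP − Pplat)/V̇ = (37.5 − 23.0) / 1.1833 = 14.5/1.1833 = 12.254 cmH2O·s/L.
C = Vt/(Pplat − PEEP) = 355.0 / (23.0 − 11) = 355.0/12.0 = 29.583 mL/cmH2O.
τ = R × C = 12.254 × 0.02958 L/cmH2O = 0.3625 s.
Fraction remaining = e^(−Te/τ) = e^(−0.23/0.3625) = 0.5302; trapped volume = 355.0 × 0.5302 = 188.22 mL.
Additional alveolar pressure from trapping ≈ V_trapped / C = 188.22 / 29.583 = 6.362 cmH2O.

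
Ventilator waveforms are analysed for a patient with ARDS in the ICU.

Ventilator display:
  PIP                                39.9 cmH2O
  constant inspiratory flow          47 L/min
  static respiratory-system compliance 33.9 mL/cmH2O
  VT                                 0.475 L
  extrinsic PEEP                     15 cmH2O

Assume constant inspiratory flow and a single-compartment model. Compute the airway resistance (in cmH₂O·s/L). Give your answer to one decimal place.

Flow: 47 L/min ÷ 60 = 0.7833 L/s.
Equation of motion (constant flow): PIP = Vt/C + R·V̇ + PEEP.
R·V̇ = PIP − Vt/C − PEEP = 39.9 − 475/33.9 − 15 = 39.9 − 14.012 − 15 = 10.888 cmH2O.
R = 10.888 / 0.7833 = 13.9 cmH2O·s/L.

13.9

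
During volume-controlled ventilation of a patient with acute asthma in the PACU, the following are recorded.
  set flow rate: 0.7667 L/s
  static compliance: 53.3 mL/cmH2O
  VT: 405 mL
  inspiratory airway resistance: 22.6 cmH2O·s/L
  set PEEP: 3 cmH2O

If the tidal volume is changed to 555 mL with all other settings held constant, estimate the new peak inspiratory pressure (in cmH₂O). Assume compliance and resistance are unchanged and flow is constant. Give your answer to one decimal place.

30.7

PIP = Vt/C + R·V̇ + PEEP (constant-flow equation of motion).
Only the elastic term changes: ΔPIP = ΔVt / C = (555 − 405) / 53.3 = 2.814 cmH2O.
Original PIP = 405/53.3 + 22.6×0.7667 + 3 = 27.926 cmH2O; new PIP = 27.926 + (2.814) = 30.74 cmH2O.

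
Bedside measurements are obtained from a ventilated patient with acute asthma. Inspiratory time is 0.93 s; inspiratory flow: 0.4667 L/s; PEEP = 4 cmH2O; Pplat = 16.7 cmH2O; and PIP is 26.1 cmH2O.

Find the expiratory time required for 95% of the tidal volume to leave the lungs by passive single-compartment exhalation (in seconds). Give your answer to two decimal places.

Vt = flow × Ti = 0.4667 L/s × 0.93 s × 1000 mL/L = 434.03 mL.
R = (PIP − Pplat)/V̇ = (26.1 − 16.7) / 0.4667 = 9.4/0.4667 = 20.141 cmH2O·s/L.
C = Vt/(Pplat − PEEP) = 434.03 / (16.7 − 4) = 434.03/12.7 = 34.176 mL/cmH2O.
τ = R × C = 20.141 × 0.03418 L/cmH2O = 0.6884 s.
t = −τ·ln(1 − 0.95) = −0.6884·ln(0.05) = 2.062 s.

2.06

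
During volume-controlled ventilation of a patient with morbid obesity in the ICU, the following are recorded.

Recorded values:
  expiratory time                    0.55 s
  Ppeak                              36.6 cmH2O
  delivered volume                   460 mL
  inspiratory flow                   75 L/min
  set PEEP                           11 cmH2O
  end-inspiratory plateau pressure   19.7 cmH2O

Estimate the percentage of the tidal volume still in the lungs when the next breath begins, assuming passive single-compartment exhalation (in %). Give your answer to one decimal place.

Flow: 75 L/min ÷ 60 = 1.25 L/s.
R = (PIP − Pplat)/V̇ = (36.6 − 19.7) / 1.25 = 16.9/1.25 = 13.52 cmH2O·s/L.
C = Vt/(Pplat − PEEP) = 460.0 / (19.7 − 11) = 460.0/8.7 = 52.874 mL/cmH2O.
τ = R × C = 13.52 × 0.05287 L/cmH2O = 0.7148 s.
Fraction remaining at end-expiration = e^(−Te/τ) = e^(−0.55/0.7148) = 0.4633 → 46.33%.

46.3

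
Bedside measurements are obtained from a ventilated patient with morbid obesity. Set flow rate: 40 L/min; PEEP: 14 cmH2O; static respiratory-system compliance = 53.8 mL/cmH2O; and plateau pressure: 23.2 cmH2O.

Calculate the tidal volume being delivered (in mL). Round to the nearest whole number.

495

Vt = Cstat × (Pplat − PEEP) = 53.8 × (23.2 − 14) = 53.8 × 9.2 = 494.96 mL.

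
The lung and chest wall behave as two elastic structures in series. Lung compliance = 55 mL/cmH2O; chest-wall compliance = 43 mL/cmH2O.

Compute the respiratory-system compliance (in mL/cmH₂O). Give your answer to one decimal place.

Lung and chest wall are elastances in series: 1/Crs = 1/CL + 1/Ccw.
1/Crs = 1/55 + 1/43 = 0.04144.
Crs = 24.131 mL/cmH2O.

24.1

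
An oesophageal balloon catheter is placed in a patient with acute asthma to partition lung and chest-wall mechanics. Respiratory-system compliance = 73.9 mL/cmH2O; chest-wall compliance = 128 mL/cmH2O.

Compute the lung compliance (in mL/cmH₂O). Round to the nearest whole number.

1/CL = 1/Crs − 1/Ccw.
1/CL = 1/73.9 − 1/128 = 0.005719.
CL = 174.86 mL/cmH2O.

175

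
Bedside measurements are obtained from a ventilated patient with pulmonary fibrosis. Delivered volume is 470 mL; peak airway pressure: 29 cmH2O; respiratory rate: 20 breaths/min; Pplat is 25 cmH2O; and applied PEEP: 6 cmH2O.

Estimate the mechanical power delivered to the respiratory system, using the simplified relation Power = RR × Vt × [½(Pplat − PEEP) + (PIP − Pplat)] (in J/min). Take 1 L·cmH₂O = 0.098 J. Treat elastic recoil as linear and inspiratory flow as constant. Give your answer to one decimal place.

12.4

Per-breath work = Vt × [½(Pplat−PEEP) + (PIP−Pplat)] = 0.470 × [0.5×19.0 + 4.0] = 0.470 × 13.5 = 6.345 L·cmH2O.
Power = 20 × 6.345 = 126.9 L·cmH2O/min.
× 0.098 J/(L·cmH2O) → 12.436 J/min.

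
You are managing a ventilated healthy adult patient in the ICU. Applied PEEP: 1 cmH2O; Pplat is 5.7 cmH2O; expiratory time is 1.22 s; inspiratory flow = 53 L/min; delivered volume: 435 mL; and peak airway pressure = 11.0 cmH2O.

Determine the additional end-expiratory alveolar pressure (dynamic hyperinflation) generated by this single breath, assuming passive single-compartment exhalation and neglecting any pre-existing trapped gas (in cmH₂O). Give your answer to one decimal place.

Flow: 53 L/min ÷ 60 = 0.8833 L/s.
R = (PIP − Pplat)/V̇ = (11.0 − 5.7) / 0.8833 = 5.3/0.8833 = 6.0 cmH2O·s/L.
C = Vt/(Pplat − PEEP) = 435.0 / (5.7 − 1) = 435.0/4.7 = 92.553 mL/cmH2O.
τ = R × C = 6.0 × 0.09255 L/cmH2O = 0.5553 s.
Fraction remaining = e^(−Te/τ) = e^(−1.22/0.5553) = 0.1111; trapped volume = 435.0 × 0.1111 = 48.329 mL.
Additional alveolar pressure from trapping ≈ V_trapped / C = 48.329 / 92.553 = 0.5222 cmH2O.

0.5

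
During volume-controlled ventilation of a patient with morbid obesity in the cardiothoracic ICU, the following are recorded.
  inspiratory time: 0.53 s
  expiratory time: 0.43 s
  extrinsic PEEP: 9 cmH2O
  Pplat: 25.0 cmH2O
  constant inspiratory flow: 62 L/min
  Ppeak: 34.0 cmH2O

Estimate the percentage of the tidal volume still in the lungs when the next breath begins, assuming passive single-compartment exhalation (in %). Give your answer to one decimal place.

Flow: 62 L/min ÷ 60 = 1.0333 L/s.
Vt = flow × Ti = 1.0333 L/s × 0.53 s × 1000 mL/L = 547.65 mL.
R = (PIP − Pplat)/V̇ = (34.0 − 25.0) / 1.0333 = 9.0/1.0333 = 8.71 cmH2O·s/L.
C = Vt/(Pplat − PEEP) = 547.65 / (25.0 − 9) = 547.65/16.0 = 34.228 mL/cmH2O.
τ = R × C = 8.71 × 0.03423 L/cmH2O = 0.2981 s.
Fraction remaining at end-expiration = e^(−Te/τ) = e^(−0.43/0.2981) = 0.2363 → 23.63%.

23.6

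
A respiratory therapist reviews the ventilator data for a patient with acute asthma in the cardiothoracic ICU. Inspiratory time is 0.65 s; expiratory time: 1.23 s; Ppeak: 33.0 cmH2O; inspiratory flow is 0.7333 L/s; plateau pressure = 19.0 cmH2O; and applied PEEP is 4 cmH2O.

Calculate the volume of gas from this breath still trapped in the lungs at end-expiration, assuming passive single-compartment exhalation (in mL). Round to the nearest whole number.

63

Vt = flow × Ti = 0.7333 L/s × 0.65 s × 1000 mL/L = 476.65 mL.
R = (PIP − Pplat)/V̇ = (33.0 − 19.0) / 0.7333 = 14.0/0.7333 = 19.092 cmH2O·s/L.
C = Vt/(Pplat − PEEP) = 476.65 / (19.0 − 4) = 476.65/15.0 = 31.777 mL/cmH2O.
τ = R × C = 19.092 × 0.03178 L/cmH2O = 0.6067 s.
Fraction remaining = e^(−Te/τ) = e^(−1.23/0.6067) = 0.1317.
Trapped volume = 476.65 × 0.1317 = 62.775 mL.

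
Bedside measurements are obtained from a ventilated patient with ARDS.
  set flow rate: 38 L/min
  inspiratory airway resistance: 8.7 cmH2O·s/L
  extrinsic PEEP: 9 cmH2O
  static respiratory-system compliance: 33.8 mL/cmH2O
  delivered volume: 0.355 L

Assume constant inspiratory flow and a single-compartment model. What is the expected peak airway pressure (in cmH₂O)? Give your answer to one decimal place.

25.0

Flow: 38 L/min ÷ 60 = 0.6333 L/s.
Equation of motion (constant flow): PIP = Vt/C + R·V̇ + PEEP.
PIP = 355/33.8 + 8.7×0.6333 + 9 = 10.503 + 5.51 + 9 = 25.013 cmH2O.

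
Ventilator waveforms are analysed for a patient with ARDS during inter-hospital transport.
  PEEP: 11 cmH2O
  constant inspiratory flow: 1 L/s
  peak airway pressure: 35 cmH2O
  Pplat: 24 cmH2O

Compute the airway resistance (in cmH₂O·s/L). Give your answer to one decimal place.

11.0

Raw = (PIP − Pplat) / flow = (35 − 24) / 1 = 11.0 / 1 = 11.0 cmH2O·s/L.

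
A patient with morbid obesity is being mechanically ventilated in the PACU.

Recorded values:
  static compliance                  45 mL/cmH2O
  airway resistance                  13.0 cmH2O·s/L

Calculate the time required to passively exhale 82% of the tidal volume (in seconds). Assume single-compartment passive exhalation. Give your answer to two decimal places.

1.00

τ = R × C = 13.0 × 45 mL/cmH2O = 13.0 × 0.045 L/cmH2O = 0.585 s.
Exhaled fraction f = 1 − e^(−t/τ) → t = −τ·ln(1 − f) = −0.585·ln(0.18) = 1.003 s.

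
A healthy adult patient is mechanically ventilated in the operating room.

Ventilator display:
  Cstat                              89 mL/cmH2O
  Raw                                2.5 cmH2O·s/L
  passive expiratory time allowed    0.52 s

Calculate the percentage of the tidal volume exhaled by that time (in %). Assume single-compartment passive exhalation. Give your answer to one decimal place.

90.3

τ = R × C = 2.5 × 89 mL/cmH2O = 2.5 × 0.089 L/cmH2O = 0.2225 s.
Passive exhalation: V(t)/V₀ = e^(−t/τ) = e^(−0.52/0.2225) = 0.09661.
Fraction exhaled = 1 − 0.09661 = 0.9034 → 90.34%.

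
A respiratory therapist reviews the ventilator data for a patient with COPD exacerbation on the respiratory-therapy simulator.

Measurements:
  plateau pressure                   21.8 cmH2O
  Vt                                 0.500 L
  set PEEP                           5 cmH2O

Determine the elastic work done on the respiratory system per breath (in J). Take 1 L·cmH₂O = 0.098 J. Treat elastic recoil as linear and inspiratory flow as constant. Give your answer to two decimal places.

Elastic work ≈ ½ × (Pplat − PEEP) × Vt = 0.5 × (21.8 − 5) × 0.500 L = 0.5 × 16.8 × 0.500 = 4.2 L·cmH2O.
× 0.098 J/(L·cmH2O) → 0.4116 J.

0.41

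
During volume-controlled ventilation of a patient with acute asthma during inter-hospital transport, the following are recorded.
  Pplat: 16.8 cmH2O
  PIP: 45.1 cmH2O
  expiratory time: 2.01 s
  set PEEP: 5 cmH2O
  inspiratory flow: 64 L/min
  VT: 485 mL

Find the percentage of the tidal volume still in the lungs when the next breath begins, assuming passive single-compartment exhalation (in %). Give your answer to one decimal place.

15.8

Flow: 64 L/min ÷ 60 = 1.0667 L/s.
R = (PIP − Pplat)/V̇ = (45.1 − 16.8) / 1.0667 = 28.3/1.0667 = 26.53 cmH2O·s/L.
C = Vt/(Pplat − PEEP) = 485.0 / (16.8 − 5) = 485.0/11.8 = 41.102 mL/cmH2O.
τ = R × C = 26.53 × 0.0411 L/cmH2O = 1.09 s.
Fraction remaining at end-expiration = e^(−Te/τ) = e^(−2.01/1.09) = 0.1582 → 15.82%.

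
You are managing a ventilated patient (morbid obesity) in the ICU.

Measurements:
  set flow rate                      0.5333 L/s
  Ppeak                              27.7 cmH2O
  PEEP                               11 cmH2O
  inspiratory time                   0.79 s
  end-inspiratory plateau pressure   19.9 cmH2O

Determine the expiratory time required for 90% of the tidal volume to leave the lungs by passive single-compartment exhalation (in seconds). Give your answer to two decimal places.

1.59

Vt = flow × Ti = 0.5333 L/s × 0.79 s × 1000 mL/L = 421.31 mL.
R = (PIP − Pplat)/V̇ = (27.7 − 19.9) / 0.5333 = 7.8/0.5333 = 14.626 cmH2O·s/L.
C = Vt/(Pplat − PEEP) = 421.31 / (19.9 − 11) = 421.31/8.9 = 47.338 mL/cmH2O.
τ = R × C = 14.626 × 0.04734 L/cmH2O = 0.6924 s.
t = −τ·ln(1 − 0.90) = −0.6924·ln(0.1) = 1.594 s.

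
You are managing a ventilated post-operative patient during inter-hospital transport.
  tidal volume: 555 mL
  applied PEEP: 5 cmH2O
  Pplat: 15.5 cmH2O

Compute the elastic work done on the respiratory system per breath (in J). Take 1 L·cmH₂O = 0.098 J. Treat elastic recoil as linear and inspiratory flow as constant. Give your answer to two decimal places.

Elastic work ≈ ½ × (Pplat − PEEP) × Vt = 0.5 × (15.5 − 5) × 0.555 L = 0.5 × 10.5 × 0.555 = 2.914 L·cmH2O.
× 0.098 J/(L·cmH2O) → 0.2856 J.

0.29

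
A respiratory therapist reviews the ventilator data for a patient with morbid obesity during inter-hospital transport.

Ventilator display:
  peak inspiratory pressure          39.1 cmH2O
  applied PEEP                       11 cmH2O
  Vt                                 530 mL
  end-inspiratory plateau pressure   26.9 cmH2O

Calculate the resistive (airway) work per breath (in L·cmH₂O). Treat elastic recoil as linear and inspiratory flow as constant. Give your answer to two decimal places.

6.47

With constant inspiratory flow the resistive pressure is constant at PIP − Pplat = 39.1 − 26.9 = 12.2 cmH2O, so resistive work = 12.2 × 0.530 = 6.466 L·cmH2O.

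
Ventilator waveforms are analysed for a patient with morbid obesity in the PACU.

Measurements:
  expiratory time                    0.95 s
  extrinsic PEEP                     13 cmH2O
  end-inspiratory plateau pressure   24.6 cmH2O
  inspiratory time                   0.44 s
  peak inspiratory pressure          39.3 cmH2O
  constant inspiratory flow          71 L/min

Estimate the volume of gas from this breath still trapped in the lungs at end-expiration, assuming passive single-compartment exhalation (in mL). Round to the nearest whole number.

95

Flow: 71 L/min ÷ 60 = 1.1833 L/s.
Vt = flow × Ti = 1.1833 L/s × 0.44 s × 1000 mL/L = 520.65 mL.
R = (PIP − Pplat)/V̇ = (39.3 − 24.6) / 1.1833 = 14.7/1.1833 = 12.423 cmH2O·s/L.
C = Vt/(Pplat − PEEP) = 520.65 / (24.6 − 13) = 520.65/11.6 = 44.884 mL/cmH2O.
τ = R × C = 12.423 × 0.04488 L/cmH2O = 0.5575 s.
Fraction remaining = e^(−Te/τ) = e^(−0.95/0.5575) = 0.1819.
Trapped volume = 520.65 × 0.1819 = 94.706 mL.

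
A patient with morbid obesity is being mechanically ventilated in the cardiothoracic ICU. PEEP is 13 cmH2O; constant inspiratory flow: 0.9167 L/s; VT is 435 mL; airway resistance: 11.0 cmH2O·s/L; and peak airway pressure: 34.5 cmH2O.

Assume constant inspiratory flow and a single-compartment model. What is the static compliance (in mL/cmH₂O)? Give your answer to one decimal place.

38.1

Equation of motion (constant flow): PIP = Vt/C + R·V̇ + PEEP.
Vt/C = PIP − R·V̇ − PEEP = 34.5 − 11.0×0.9167 − 13 = 34.5 − 10.084 − 13 = 11.416 cmH2O.
C = Vt / 11.416 = 435 / 11.416 = 38.104 mL/cmH2O.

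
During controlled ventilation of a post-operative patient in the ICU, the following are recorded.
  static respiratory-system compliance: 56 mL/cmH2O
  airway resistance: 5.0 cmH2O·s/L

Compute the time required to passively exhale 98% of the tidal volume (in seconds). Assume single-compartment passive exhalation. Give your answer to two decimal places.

1.10

τ = R × C = 5.0 × 56 mL/cmH2O = 5.0 × 0.056 L/cmH2O = 0.28 s.
Exhaled fraction f = 1 − e^(−t/τ) → t = −τ·ln(1 − f) = −0.28·ln(0.02) = 1.095 s.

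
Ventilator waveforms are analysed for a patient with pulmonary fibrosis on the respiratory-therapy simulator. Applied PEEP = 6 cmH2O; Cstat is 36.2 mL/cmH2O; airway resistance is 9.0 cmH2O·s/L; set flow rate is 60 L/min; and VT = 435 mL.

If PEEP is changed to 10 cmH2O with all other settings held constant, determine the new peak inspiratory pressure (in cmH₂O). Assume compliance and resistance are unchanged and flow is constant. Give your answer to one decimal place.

31.0

Flow: 60 L/min ÷ 60 = 1 L/s.
PIP = Vt/C + R·V̇ + PEEP (constant-flow equation of motion).
Only the baseline term changes: ΔPIP = ΔPEEP = 10 − 6 = 4.0 cmH2O.
Original PIP = 435/36.2 + 9.0×1 + 6 = 27.017 cmH2O; new PIP = 27.017 + (4.0) = 31.017 cmH2O.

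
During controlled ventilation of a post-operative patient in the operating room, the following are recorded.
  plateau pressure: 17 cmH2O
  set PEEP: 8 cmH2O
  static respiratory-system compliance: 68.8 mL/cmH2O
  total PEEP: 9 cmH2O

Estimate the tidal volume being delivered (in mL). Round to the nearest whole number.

End-expiratory occlusion gives total PEEP = 9 cmH2O (intrinsic PEEP = 9 − 8 = 1). Use total PEEP for the elastic gradient.
Vt = Cstat × (Pplat − PEEPtotal) = 68.8 × (17 − 9) = 68.8 × 8.0 = 550.4 mL.

550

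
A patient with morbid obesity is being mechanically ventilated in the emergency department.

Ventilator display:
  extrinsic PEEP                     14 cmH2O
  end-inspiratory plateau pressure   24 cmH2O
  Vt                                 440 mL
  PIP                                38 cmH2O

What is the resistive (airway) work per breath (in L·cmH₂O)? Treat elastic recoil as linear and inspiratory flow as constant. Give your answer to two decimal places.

6.16

With constant inspiratory flow the resistive pressure is constant at PIP − Pplat = 38 − 24 = 14.0 cmH2O, so resistive work = 14.0 × 0.440 = 6.16 L·cmH2O.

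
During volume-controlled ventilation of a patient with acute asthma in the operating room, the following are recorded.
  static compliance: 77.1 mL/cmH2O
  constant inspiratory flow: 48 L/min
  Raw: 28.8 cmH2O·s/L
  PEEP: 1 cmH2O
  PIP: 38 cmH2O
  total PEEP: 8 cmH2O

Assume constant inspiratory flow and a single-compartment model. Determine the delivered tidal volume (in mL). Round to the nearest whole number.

537

Flow: 48 L/min ÷ 60 = 0.8 L/s.
Total PEEP = 8 cmH2O (set 1 + intrinsic 7); this is the baseline alveolar pressure.
Equation of motion (constant flow): PIP = Vt/C + R·V̇ + PEEP.
Vt/C = PIP − R·V̇ − PEEP = 38 − 23.04 − 8 = 6.96 cmH2O.
Vt = C × 6.96 = 77.1 × 6.96 = 536.62 mL.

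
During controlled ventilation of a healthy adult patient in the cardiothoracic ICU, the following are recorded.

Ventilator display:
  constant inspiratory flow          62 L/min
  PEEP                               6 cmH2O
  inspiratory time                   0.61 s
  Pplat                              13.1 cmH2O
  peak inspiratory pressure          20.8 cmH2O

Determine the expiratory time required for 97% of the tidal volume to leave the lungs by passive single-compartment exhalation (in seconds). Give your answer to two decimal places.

Flow: 62 L/min ÷ 60 = 1.0333 L/s.
Vt = flow × Ti = 1.0333 L/s × 0.61 s × 1000 mL/L = 630.31 mL.
R = (PIP − Pplat)/V̇ = (20.8 − 13.1) / 1.0333 = 7.7/1.0333 = 7.452 cmH2O·s/L.
C = Vt/(Pplat − PEEP) = 630.31 / (13.1 − 6) = 630.31/7.1 = 88.776 mL/cmH2O.
τ = R × C = 7.452 × 0.08878 L/cmH2O = 0.6616 s.
t = −τ·ln(1 − 0.97) = −0.6616·ln(0.03) = 2.32 s.

2.32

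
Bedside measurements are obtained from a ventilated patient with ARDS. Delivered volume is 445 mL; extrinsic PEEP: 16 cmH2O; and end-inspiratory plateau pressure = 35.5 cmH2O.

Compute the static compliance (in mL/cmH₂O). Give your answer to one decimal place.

Cstat = Vt / (Pplat − PEEP) = 445 / (35.5 − 16) = 445 / 19.5 = 22.821 mL/cmH2O.

22.8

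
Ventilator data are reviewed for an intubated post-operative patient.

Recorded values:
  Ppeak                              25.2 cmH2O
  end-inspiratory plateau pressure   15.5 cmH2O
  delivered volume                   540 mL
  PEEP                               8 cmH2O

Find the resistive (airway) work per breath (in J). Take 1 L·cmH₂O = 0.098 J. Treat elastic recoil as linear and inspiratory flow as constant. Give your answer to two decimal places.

With constant inspiratory flow the resistive pressure is constant at PIP − Pplat = 25.2 − 15.5 = 9.7 cmH2O, so resistive work = 9.7 × 0.540 = 5.238 L·cmH2O.
× 0.098 J/(L·cmH2O) → 0.5133 J.

0.51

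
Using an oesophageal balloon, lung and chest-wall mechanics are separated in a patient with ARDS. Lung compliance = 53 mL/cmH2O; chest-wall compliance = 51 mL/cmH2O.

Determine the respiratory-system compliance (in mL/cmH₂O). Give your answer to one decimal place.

26.0

Lung and chest wall are elastances in series: 1/Crs = 1/CL + 1/Ccw.
1/Crs = 1/53 + 1/51 = 0.03848.
Crs = 25.988 mL/cmH2O.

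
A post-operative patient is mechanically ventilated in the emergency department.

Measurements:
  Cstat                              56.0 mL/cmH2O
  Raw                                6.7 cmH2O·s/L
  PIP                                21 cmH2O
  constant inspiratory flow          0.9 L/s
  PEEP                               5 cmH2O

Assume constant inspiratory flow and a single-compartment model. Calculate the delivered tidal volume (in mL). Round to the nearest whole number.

558

Equation of motion (constant flow): PIP = Vt/C + R·V̇ + PEEP.
Vt/C = PIP − R·V̇ − PEEP = 21 − 6.03 − 5 = 9.97 cmH2O.
Vt = C × 9.97 = 56.0 × 9.97 = 558.32 mL.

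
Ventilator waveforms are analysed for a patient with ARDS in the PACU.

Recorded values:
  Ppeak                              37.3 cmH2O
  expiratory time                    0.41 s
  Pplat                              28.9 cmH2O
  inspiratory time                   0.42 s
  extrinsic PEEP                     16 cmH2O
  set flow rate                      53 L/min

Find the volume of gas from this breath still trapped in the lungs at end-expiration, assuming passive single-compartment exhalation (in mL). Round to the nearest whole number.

Flow: 53 L/min ÷ 60 = 0.8833 L/s.
Vt = flow × Ti = 0.8833 L/s × 0.42 s × 1000 mL/L = 370.99 mL.
R = (PIP − Pplat)/V̇ = (37.3 − 28.9) / 0.8833 = 8.4/0.8833 = 9.51 cmH2O·s/L.
C = Vt/(Pplat − PEEP) = 370.99 / (28.9 − 16) = 370.99/12.9 = 28.759 mL/cmH2O.
τ = R × C = 9.51 × 0.02876 L/cmH2O = 0.2735 s.
Fraction remaining = e^(−Te/τ) = e^(−0.41/0.2735) = 0.2233.
Trapped volume = 370.99 × 0.2233 = 82.842 mL.

83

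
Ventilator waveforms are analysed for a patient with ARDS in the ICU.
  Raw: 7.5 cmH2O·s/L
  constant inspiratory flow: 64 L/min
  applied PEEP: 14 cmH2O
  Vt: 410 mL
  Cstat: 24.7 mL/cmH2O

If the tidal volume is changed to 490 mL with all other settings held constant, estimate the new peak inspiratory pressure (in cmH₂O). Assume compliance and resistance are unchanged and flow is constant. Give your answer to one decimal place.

41.8

Flow: 64 L/min ÷ 60 = 1.0667 L/s.
PIP = Vt/C + R·V̇ + PEEP (constant-flow equation of motion).
Only the elastic term changes: ΔPIP = ΔVt / C = (490 − 410) / 24.7 = 3.239 cmH2O.
Original PIP = 410/24.7 + 7.5×1.0667 + 14 = 38.599 cmH2O; new PIP = 38.599 + (3.239) = 41.838 cmH2O.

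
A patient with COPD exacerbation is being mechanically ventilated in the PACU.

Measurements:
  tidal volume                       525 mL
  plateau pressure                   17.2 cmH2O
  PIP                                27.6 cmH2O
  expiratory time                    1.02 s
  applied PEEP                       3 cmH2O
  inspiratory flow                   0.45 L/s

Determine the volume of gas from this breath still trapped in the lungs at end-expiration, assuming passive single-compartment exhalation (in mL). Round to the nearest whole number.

R = (PIP − Pplat)/V̇ = (27.6 − 17.2) / 0.45 = 10.4/0.45 = 23.111 cmH2O·s/L.
C = Vt/(Pplat − PEEP) = 525.0 / (17.2 − 3) = 525.0/14.2 = 36.972 mL/cmH2O.
τ = R × C = 23.111 × 0.03697 L/cmH2O = 0.8544 s.
Fraction remaining = e^(−Te/τ) = e^(−1.02/0.8544) = 0.3031.
Trapped volume = 525.0 × 0.3031 = 159.13 mL.

159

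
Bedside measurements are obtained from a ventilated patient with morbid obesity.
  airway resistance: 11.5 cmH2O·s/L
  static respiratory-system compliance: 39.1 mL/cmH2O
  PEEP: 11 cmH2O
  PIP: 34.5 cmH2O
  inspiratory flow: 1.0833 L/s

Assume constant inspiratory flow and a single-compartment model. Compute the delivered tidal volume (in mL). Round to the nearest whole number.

Equation of motion (constant flow): PIP = Vt/C + R·V̇ + PEEP.
Vt/C = PIP − R·V̇ − PEEP = 34.5 − 12.458 − 11 = 11.042 cmH2O.
Vt = C × 11.042 = 39.1 × 11.042 = 431.74 mL.

432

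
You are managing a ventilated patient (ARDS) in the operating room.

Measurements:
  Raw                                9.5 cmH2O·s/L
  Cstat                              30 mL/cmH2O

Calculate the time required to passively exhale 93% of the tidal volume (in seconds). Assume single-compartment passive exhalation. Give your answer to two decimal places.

0.76

τ = R × C = 9.5 × 30 mL/cmH2O = 9.5 × 0.030 L/cmH2O = 0.285 s.
Exhaled fraction f = 1 − e^(−t/τ) → t = −τ·ln(1 − f) = −0.285·ln(0.07) = 0.7579 s.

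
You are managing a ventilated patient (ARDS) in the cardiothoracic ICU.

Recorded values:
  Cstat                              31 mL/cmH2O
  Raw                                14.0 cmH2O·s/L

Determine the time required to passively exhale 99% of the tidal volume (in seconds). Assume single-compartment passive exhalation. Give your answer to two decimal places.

τ = R × C = 14.0 × 31 mL/cmH2O = 14.0 × 0.031 L/cmH2O = 0.434 s.
Exhaled fraction f = 1 − e^(−t/τ) → t = −τ·ln(1 − f) = −0.434·ln(0.01) = 1.999 s.

2.00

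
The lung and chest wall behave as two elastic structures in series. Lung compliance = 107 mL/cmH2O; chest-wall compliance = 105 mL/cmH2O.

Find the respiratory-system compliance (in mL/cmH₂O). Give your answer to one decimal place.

53.0

Lung and chest wall are elastances in series: 1/Crs = 1/CL + 1/Ccw.
1/Crs = 1/107 + 1/105 = 0.01887.
Crs = 52.994 mL/cmH2O.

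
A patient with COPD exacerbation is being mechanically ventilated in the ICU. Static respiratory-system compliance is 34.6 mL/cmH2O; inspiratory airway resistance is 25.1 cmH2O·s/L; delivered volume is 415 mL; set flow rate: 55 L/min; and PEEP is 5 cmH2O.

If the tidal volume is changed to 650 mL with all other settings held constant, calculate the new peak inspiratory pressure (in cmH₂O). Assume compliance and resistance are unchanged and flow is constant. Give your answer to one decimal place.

46.8

Flow: 55 L/min ÷ 60 = 0.9167 L/s.
PIP = Vt/C + R·V̇ + PEEP (constant-flow equation of motion).
Only the elastic term changes: ΔPIP = ΔVt / C = (650 − 415) / 34.6 = 6.792 cmH2O.
Original PIP = 415/34.6 + 25.1×0.9167 + 5 = 40.003 cmH2O; new PIP = 40.003 + (6.792) = 46.795 cmH2O.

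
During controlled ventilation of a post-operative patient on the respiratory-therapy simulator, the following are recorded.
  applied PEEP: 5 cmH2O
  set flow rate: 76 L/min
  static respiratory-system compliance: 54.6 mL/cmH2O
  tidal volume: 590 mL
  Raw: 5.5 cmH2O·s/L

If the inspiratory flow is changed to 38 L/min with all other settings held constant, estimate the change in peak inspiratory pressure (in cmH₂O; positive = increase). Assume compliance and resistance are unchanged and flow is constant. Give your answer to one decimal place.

Flow: 76 L/min ÷ 60 = 1.2667 L/s.
New flow: 38 L/min ÷ 60 = 0.6333 L/s.
PIP = Vt/C + R·V̇ + PEEP (constant-flow equation of motion).
Only the resistive term changes: ΔPIP = R × ΔV̇ = 5.5 × (0.6333 − 1.2667) = 5.5 × -0.6334 = -3.484 cmH2O.

-3.5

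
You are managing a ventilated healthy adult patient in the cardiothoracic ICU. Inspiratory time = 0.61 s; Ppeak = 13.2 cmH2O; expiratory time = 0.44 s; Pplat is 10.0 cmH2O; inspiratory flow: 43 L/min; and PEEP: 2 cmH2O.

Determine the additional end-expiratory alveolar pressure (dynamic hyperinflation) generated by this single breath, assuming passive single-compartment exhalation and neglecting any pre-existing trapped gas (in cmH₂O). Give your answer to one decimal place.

1.3

Flow: 43 L/min ÷ 60 = 0.7167 L/s.
Vt = flow × Ti = 0.7167 L/s × 0.61 s × 1000 mL/L = 437.19 mL.
R = (PIP − Pplat)/V̇ = (13.2 − 10.0) / 0.7167 = 3.2/0.7167 = 4.465 cmH2O·s/L.
C = Vt/(Pplat − PEEP) = 437.19 / (10.0 − 2) = 437.19/8.0 = 54.649 mL/cmH2O.
τ = R × C = 4.465 × 0.05465 L/cmH2O = 0.244 s.
Fraction remaining = e^(−Te/τ) = e^(−0.44/0.244) = 0.1648; trapped volume = 437.19 × 0.1648 = 72.049 mL.
Additional alveolar pressure from trapping ≈ V_trapped / C = 72.049 / 54.649 = 1.318 cmH2O.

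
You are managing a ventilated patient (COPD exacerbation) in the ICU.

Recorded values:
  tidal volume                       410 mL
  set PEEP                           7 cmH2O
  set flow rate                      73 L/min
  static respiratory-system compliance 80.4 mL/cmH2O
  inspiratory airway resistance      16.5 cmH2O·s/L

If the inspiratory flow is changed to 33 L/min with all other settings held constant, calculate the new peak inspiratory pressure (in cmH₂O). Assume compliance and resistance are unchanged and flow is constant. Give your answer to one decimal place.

21.2

Flow: 73 L/min ÷ 60 = 1.2167 L/s.
New flow: 33 L/min ÷ 60 = 0.55 L/s.
PIP = Vt/C + R·V̇ + PEEP (constant-flow equation of motion).
Only the resistive term changes: ΔPIP = R × ΔV̇ = 16.5 × (0.55 − 1.2167) = 16.5 × -0.6667 = -11.001 cmH2O.
Original PIP = 410/80.4 + 16.5×1.2167 + 7 = 32.175 cmH2O; new PIP = 32.175 + (-11.001) = 21.174 cmH2O.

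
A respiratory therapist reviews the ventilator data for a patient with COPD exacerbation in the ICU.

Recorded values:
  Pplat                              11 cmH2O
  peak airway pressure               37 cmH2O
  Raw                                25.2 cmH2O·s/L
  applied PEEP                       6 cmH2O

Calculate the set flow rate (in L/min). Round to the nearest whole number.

62

flow = (PIP − Pplat) / Raw = (37 − 11) / 25.2 = 1.032 L/s × 60 = 61.92 L/min.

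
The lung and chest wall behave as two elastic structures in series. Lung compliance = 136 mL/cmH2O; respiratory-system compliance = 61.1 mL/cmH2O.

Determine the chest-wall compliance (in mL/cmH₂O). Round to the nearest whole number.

111

1/Ccw = 1/Crs − 1/CL.
1/Ccw = 1/61.1 − 1/136 = 0.009014.
Ccw = 110.94 mL/cmH2O.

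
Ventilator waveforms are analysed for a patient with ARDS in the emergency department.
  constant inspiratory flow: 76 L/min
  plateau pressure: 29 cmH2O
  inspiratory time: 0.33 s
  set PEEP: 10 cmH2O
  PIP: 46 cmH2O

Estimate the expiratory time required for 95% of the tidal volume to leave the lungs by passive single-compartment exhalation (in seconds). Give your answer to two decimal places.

0.88

Flow: 76 L/min ÷ 60 = 1.2667 L/s.
Vt = flow × Ti = 1.2667 L/s × 0.33 s × 1000 mL/L = 418.01 mL.
R = (PIP − Pplat)/V̇ = (46 − 29) / 1.2667 = 17.0/1.2667 = 13.421 cmH2O·s/L.
C = Vt/(Pplat − PEEP) = 418.01 / (29 − 10) = 418.01/19.0 = 22.001 mL/cmH2O.
τ = R × C = 13.421 × 0.022 L/cmH2O = 0.2953 s.
t = −τ·ln(1 − 0.95) = −0.2953·ln(0.05) = 0.8846 s.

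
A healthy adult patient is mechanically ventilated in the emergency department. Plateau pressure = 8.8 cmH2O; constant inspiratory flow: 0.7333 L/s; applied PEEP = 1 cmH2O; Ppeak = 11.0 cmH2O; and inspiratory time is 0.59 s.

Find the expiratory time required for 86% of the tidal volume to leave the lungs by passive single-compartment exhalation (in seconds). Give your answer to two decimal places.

Vt = flow × Ti = 0.7333 L/s × 0.59 s × 1000 mL/L = 432.65 mL.
R = (PIP − Pplat)/V̇ = (11.0 − 8.8) / 0.7333 = 2.2/0.7333 = 3.0 cmH2O·s/L.
C = Vt/(Pplat − PEEP) = 432.65 / (8.8 − 1) = 432.65/7.8 = 55.468 mL/cmH2O.
τ = R × C = 3.0 × 0.05547 L/cmH2O = 0.1664 s.
t = −τ·ln(1 − 0.86) = −0.1664·ln(0.14) = 0.3272 s.

0.33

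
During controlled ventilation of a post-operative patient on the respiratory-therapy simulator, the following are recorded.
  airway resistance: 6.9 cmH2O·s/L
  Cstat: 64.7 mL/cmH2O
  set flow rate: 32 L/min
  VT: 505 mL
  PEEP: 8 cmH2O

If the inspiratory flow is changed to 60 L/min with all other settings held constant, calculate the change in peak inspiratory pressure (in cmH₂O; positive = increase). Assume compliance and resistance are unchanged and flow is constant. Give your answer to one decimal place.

3.2

Flow: 32 L/min ÷ 60 = 0.5333 L/s.
New flow: 60 L/min ÷ 60 = 1 L/s.
PIP = Vt/C + R·V̇ + PEEP (constant-flow equation of motion).
Only the resistive term changes: ΔPIP = R × ΔV̇ = 6.9 × (1 − 0.5333) = 6.9 × 0.4667 = 3.22 cmH2O.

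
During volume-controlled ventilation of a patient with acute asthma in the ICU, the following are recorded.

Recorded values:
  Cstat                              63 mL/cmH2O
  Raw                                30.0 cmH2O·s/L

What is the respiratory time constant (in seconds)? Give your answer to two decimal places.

τ = R × C = 30.0 × 63 mL/cmH2O = 30.0 × 0.063 L/cmH2O = 1.89 s.

1.89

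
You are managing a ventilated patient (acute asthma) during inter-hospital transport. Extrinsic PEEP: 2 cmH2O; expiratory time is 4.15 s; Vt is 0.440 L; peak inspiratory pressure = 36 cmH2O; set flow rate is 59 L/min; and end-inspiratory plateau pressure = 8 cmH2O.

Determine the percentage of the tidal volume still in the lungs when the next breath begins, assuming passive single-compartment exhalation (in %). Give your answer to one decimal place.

Flow: 59 L/min ÷ 60 = 0.9833 L/s.
R = (PIP − Pplat)/V̇ = (36 − 8) / 0.9833 = 28.0/0.9833 = 28.476 cmH2O·s/L.
C = Vt/(Pplat − PEEP) = 440.0 / (8 − 2) = 440.0/6.0 = 73.333 mL/cmH2O.
τ = R × C = 28.476 × 0.07333 L/cmH2O = 2.088 s.
Fraction remaining at end-expiration = e^(−Te/τ) = e^(−4.15/2.088) = 0.137 → 13.7%.

13.7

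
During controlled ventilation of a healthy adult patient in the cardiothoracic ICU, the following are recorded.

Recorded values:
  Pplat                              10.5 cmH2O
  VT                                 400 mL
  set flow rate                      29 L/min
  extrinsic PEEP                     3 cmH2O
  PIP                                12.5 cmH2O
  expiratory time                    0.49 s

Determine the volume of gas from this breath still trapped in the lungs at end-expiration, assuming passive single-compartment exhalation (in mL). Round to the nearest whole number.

Flow: 29 L/min ÷ 60 = 0.4833 L/s.
R = (PIP − Pplat)/V̇ = (12.5 − 10.5) / 0.4833 = 2.0/0.4833 = 4.138 cmH2O·s/L.
C = Vt/(Pplat − PEEP) = 400.0 / (10.5 − 3) = 400.0/7.5 = 53.333 mL/cmH2O.
τ = R × C = 4.138 × 0.05333 L/cmH2O = 0.2207 s.
Fraction remaining = e^(−Te/τ) = e^(−0.49/0.2207) = 0.1086.
Trapped volume = 400.0 × 0.1086 = 43.44 mL.

43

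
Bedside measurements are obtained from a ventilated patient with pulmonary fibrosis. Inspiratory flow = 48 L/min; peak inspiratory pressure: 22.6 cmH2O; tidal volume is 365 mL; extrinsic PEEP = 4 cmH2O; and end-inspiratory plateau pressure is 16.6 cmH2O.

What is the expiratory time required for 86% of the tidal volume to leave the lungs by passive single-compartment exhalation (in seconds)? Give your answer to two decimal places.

0.43

Flow: 48 L/min ÷ 60 = 0.8 L/s.
R = (PIP − Pplat)/V̇ = (22.6 − 16.6) / 0.8 = 6.0/0.8 = 7.5 cmH2O·s/L.
C = Vt/(Pplat − PEEP) = 365.0 / (16.6 − 4) = 365.0/12.6 = 28.968 mL/cmH2O.
τ = R × C = 7.5 × 0.02897 L/cmH2O = 0.2173 s.
t = −τ·ln(1 − 0.86) = −0.2173·ln(0.14) = 0.4272 s.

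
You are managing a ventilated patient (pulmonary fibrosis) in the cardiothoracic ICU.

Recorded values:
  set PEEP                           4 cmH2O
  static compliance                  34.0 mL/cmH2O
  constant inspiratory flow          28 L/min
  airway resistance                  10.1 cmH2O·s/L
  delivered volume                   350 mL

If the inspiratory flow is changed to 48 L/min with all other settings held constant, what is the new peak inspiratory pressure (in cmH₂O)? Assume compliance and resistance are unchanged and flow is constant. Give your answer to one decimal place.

Flow: 28 L/min ÷ 60 = 0.4667 L/s.
New flow: 48 L/min ÷ 60 = 0.8 L/s.
PIP = Vt/C + R·V̇ + PEEP (constant-flow equation of motion).
Only the resistive term changes: ΔPIP = R × ΔV̇ = 10.1 × (0.8 − 0.4667) = 10.1 × 0.3333 = 3.366 cmH2O.
Original PIP = 350/34.0 + 10.1×0.4667 + 4 = 19.008 cmH2O; new PIP = 19.008 + (3.366) = 22.374 cmH2O.

22.4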